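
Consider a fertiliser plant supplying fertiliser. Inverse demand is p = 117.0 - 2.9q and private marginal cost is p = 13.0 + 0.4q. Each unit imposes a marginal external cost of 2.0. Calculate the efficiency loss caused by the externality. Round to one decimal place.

Market equilibrium (private): 13.0 + 0.4q = 117.0 - 2.9q → q_m = 31.5152.
Social marginal cost = private MC + MEC = 15.0 + 0.4q.
Set SMC = demand: 15.0 + 0.4q = 117.0 - 2.9q → q* = 30.9091.
Between q* and q_m the wedge SMC − demand runs linearly from 0 to MEC(q_m), so the loss is a triangle.
DWL = ½ × 0.6061 × 2.0000 = 0.6061.

DWL = 0.6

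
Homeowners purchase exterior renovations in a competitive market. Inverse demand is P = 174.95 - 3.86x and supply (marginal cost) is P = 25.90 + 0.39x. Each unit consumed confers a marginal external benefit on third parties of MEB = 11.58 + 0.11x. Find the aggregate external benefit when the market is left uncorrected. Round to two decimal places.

473.76

Market equilibrium (private): 25.90 + 0.39x = 174.95 - 3.86x → x_m = 35.0706.
Total external benefit = ∫₀^{x_m} (11.58 + 0.11x) dx = 11.58×35.0706 + ½×0.11×35.0706² = 473.7646.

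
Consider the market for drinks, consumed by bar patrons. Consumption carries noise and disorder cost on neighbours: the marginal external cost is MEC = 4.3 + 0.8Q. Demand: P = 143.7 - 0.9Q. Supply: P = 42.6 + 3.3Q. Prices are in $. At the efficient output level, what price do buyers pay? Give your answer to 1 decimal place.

P = $126.3

Social marginal benefit = demand − MEC = 139.4 - 1.7Q.
Set SMB = MC: 139.4 - 1.7Q = 42.6 + 3.3Q → Q* = 19.3600.
Consumer price on the demand curve at Q*: 143.7 − 0.9×19.3600 = 126.2760.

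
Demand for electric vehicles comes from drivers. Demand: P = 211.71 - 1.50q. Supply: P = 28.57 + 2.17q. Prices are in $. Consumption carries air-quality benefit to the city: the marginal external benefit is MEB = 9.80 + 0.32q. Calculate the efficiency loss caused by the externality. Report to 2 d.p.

DWL = $99.11

Market equilibrium (private): 28.57 + 2.17q = 211.71 - 1.50q → q_m = 49.9019.
Social marginal benefit = demand + MEB = 221.51 - 1.18q.
Set SMB = MC: 221.51 - 1.18q = 28.57 + 2.17q → q* = 57.5940.
Height of the DWL triangle at q_m is SMB(q_m) − MC(q_m) = MEB(q_m) = 25.7686.
DWL = ½ × 7.6921 × 25.7686 = 99.1073.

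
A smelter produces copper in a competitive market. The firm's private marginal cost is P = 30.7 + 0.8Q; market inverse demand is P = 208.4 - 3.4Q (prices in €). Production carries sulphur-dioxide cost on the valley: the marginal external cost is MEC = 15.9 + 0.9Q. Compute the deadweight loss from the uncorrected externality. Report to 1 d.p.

Market equilibrium (private): 30.7 + 0.8Q = 208.4 - 3.4Q → Q_m = 42.3095.
Social marginal cost = private MC + MEC = 46.6 + 1.7Q.
Set SMC = demand: 46.6 + 1.7Q = 208.4 - 3.4Q → Q* = 31.7255.
The welfare-loss triangle has base |Q_m − Q*| and height MEC(Q_m) (the vertical gap between SMC and demand is zero at Q* and MEC at Q_m).
DWL = ½ × 10.5840 × 53.9786 = 285.6548.

DWL = €285.7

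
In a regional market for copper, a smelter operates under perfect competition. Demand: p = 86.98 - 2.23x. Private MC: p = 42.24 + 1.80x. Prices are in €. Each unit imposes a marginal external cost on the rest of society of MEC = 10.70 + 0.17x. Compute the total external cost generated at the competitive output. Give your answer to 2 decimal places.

Market equilibrium (private): 42.24 + 1.80x = 86.98 - 2.23x → x_m = 11.1017.
Total external cost = ∫₀^{x_m} (10.70 + 0.17x) dx = 10.70×11.1017 + ½×0.17×11.1017² = 129.2642.

€129.26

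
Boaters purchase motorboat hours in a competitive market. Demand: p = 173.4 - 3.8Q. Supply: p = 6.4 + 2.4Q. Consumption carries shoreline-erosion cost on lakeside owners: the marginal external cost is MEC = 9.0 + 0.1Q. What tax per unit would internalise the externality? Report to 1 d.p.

Social marginal benefit = demand − MEC = 164.4 - 3.9Q.
Set SMB = MC: 164.4 - 3.9Q = 6.4 + 2.4Q → Q* = 25.0794.
The Pigouvian tax equals MEC at Q*: 9.0 + 0.1×25.0794 = 11.5079.

tax = 11.5 per unit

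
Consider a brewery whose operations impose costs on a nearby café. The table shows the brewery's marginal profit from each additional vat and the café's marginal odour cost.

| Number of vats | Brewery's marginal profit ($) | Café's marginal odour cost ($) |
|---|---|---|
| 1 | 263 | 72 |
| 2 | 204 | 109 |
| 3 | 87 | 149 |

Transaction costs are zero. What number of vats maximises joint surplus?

2

Bargaining reaches the level where marginal profit last exceeds marginal odour cost.
That holds through level 2 (204 ≥ 109) but not at 3 (87 < 149).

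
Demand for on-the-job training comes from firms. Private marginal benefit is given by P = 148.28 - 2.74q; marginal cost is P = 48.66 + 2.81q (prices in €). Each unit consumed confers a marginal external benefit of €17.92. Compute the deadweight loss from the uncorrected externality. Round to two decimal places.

Market equilibrium (private): 48.66 + 2.81q = 148.28 - 2.74q → q_m = 17.9495.
Social marginal benefit = demand + MEB = 166.20 - 2.74q.
Set SMB = MC: 166.20 - 2.74q = 48.66 + 2.81q → q* = 21.1784.
The welfare-loss triangle has base |q_m − q*| and height MEB(q_m) (the vertical gap between SMB and MC is zero at q* and MEB at q_m).
DWL = ½ × 3.2289 × 17.9200 = 28.9309.

DWL = €28.93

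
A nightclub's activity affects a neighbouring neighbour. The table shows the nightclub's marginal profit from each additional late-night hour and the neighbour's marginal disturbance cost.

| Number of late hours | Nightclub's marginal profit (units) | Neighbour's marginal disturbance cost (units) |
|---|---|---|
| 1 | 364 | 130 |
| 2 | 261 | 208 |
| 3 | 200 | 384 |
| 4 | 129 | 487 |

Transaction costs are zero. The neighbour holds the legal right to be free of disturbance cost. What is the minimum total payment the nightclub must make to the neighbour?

Efficient level: marginal profit ≥ marginal disturbance cost through level 2, so k* = 2.
With the neighbour holding the right, the nightclub must at least compensate total damage at k*: 130 + 208 = 338.

338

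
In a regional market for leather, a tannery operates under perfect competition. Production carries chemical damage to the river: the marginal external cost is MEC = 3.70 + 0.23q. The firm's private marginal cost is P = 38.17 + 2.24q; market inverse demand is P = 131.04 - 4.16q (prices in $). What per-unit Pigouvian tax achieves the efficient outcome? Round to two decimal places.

tax = $6.79 per unit

Social marginal cost = private MC + MEC = 41.87 + 2.47q.
Set SMC = demand: 41.87 + 2.47q = 131.04 - 4.16q → q* = 13.4495.
The Pigouvian tax equals MEC at q*: 3.70 + 0.23×13.4495 = 6.7934.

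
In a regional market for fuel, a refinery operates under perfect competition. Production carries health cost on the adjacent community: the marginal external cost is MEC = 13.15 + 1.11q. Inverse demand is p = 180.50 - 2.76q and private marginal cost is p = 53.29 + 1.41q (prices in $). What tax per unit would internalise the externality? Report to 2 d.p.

tax = $37.13 per unit

Social marginal cost = private MC + MEC = 66.44 + 2.52q.
Set SMC = demand: 66.44 + 2.52q = 180.50 - 2.76q → q* = 21.6023.
The Pigouvian tax equals MEC at q*: 13.15 + 1.11×21.6023 = 37.1286.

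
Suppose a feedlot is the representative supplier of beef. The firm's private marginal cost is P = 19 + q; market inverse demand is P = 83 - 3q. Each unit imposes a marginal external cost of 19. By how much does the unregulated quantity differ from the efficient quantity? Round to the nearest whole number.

5 units

Market equilibrium (private): 19 + q = 83 - 3q → q_m = 16.0000.
Social marginal cost = private MC + MEC = 38 + q.
Set SMC = demand: 38 + q = 83 - 3q → q* = 11.2500.
Gap = |16.0000 − 11.2500| = 4.7500.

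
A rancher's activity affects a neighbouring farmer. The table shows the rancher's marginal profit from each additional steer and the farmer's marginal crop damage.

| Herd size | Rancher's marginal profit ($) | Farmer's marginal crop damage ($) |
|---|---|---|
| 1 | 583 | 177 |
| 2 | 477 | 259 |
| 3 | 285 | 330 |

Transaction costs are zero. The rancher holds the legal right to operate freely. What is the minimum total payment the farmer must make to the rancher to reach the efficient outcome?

Left alone the rancher would choose level 3 (marginal profit stays positive).
Efficient level: k* = 2 (marginal profit ≥ marginal crop damage through 2).
The farmer must at least cover the rancher's forgone profit from cutting 3→2: 285 = 285.

$285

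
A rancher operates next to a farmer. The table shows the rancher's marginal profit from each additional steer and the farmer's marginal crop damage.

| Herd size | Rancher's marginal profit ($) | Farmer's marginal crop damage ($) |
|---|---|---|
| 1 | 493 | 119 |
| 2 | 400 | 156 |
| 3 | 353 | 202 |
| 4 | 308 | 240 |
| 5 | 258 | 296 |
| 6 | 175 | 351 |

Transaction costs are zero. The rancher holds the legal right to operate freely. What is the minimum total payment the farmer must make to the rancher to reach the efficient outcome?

$433

Left alone the rancher would choose level 6 (marginal profit stays positive).
Efficient level: k* = 4 (marginal profit ≥ marginal crop damage through 4).
The farmer must at least cover the rancher's forgone profit from cutting 6→4: 258 + 175 = 433.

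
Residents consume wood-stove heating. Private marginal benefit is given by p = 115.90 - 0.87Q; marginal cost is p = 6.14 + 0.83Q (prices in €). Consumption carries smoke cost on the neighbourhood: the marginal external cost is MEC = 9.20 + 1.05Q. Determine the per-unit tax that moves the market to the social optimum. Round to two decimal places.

Social marginal benefit = demand − MEC = 106.70 - 1.92Q.
Set SMB = MC: 106.70 - 1.92Q = 6.14 + 0.83Q → Q* = 36.5673.
The Pigouvian tax equals MEC at Q*: 9.20 + 1.05×36.5673 = 47.5957.

tax = €47.60 per unit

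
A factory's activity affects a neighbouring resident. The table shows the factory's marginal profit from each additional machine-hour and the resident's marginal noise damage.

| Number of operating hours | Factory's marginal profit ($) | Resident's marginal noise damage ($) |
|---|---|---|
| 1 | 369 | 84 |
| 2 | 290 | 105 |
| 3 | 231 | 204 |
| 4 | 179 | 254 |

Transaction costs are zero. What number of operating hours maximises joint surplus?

Bargaining reaches the level where marginal profit last exceeds marginal noise damage.
That holds through level 3 (231 ≥ 204) but not at 4 (179 < 254).

3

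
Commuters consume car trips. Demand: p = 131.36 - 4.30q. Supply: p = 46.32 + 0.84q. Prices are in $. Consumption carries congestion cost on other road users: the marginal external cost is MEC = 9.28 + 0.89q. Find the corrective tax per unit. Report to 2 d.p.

Social marginal benefit = demand − MEC = 122.08 - 5.19q.
Set SMB = MC: 122.08 - 5.19q = 46.32 + 0.84q → q* = 12.5638.
The Pigouvian tax equals MEC at q*: 9.28 + 0.89×12.5638 = 20.4618.

tax = $20.46 per unit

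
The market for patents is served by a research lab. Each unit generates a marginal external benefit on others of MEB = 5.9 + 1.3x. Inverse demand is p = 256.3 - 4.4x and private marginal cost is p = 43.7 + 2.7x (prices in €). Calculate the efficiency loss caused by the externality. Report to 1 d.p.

DWL = €173.2

Market equilibrium (private): 43.7 + 2.7x = 256.3 - 4.4x → x_m = 29.9437.
Social marginal cost = private MC − MEB = 37.8 + 1.4x.
Set SMC = demand: 37.8 + 1.4x = 256.3 - 4.4x → x* = 37.6724.
Height of the DWL triangle at x_m is demand(x_m) − SMC(x_m) = MEB(x_m) = 44.8268.
DWL = ½ × 7.7287 × 44.8268 = 173.2264.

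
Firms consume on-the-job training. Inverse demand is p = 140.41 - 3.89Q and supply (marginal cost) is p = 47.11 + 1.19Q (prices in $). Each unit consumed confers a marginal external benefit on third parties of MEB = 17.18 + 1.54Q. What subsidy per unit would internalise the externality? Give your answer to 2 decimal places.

subsidy = $65.24 per unit

Social marginal benefit = demand + MEB = 157.59 - 2.35Q.
Set SMB = MC: 157.59 - 2.35Q = 47.11 + 1.19Q → Q* = 31.2090.
The Pigouvian subsidy equals MEB at Q*: 17.18 + 1.54×31.2090 = 65.2419.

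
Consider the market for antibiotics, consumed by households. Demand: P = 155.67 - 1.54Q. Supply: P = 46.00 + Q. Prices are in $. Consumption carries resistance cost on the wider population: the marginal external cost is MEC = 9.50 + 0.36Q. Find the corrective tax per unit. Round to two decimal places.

Social marginal benefit = demand − MEC = 146.17 - 1.90Q.
Set SMB = MC: 146.17 - 1.90Q = 46.00 + Q → Q* = 34.5414.
The Pigouvian tax equals MEC at Q*: 9.50 + 0.36×34.5414 = 21.9349.

tax = $21.93 per unit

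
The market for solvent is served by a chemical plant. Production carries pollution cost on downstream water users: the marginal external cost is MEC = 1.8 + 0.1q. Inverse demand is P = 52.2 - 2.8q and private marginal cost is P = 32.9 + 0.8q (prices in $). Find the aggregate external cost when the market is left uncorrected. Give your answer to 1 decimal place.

Market equilibrium (private): 32.9 + 0.8q = 52.2 - 2.8q → q_m = 5.3611.
Total external cost = ∫₀^{q_m} (1.8 + 0.1q) dq = 1.8×5.3611 + ½×0.1×5.3611² = 11.0870.

$11.1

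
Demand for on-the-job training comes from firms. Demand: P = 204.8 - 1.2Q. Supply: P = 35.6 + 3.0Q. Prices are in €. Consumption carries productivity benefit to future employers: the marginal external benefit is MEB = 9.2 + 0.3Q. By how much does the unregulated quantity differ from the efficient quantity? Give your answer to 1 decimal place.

Market equilibrium (private): 35.6 + 3.0Q = 204.8 - 1.2Q → Q_m = 40.2857.
Social marginal benefit = demand + MEB = 214.0 - 0.9Q.
Set SMB = MC: 214.0 - 0.9Q = 35.6 + 3.0Q → Q* = 45.7436.
Gap = |40.2857 − 45.7436| = 5.4579.

5.5 units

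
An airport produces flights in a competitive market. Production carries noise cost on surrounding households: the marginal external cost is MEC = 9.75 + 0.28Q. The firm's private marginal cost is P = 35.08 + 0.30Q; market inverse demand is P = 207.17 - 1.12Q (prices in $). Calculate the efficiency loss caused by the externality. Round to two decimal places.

DWL = $561.24

Market equilibrium (private): 35.08 + 0.30Q = 207.17 - 1.12Q → Q_m = 121.1901.
Social marginal cost = private MC + MEC = 44.83 + 0.58Q.
Set SMC = demand: 44.83 + 0.58Q = 207.17 - 1.12Q → Q* = 95.4941.
Between Q* and Q_m the wedge SMC − demand runs linearly from 0 to MEC(Q_m), so the loss is a triangle.
DWL = ½ × 25.6960 × 43.6832 = 561.2418.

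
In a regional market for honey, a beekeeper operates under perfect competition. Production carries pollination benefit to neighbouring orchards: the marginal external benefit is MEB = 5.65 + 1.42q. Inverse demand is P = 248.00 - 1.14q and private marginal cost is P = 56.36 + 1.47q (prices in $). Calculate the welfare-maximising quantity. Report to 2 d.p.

Social marginal cost = private MC − MEB = 50.71 + 0.05q.
Set SMC = demand: 50.71 + 0.05q = 248.00 - 1.14q → q* = 165.7899.

q* = 165.79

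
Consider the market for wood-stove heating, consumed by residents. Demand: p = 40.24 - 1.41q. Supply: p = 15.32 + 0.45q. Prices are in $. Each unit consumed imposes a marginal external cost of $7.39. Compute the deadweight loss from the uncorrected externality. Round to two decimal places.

DWL = $14.68

Market equilibrium (private): 15.32 + 0.45q = 40.24 - 1.41q → q_m = 13.3978.
Social marginal benefit = demand − MEC = 32.85 - 1.41q.
Set SMB = MC: 32.85 - 1.41q = 15.32 + 0.45q → q* = 9.4247.
The loss is the area between SMB and MC from q* to q_m; with linear curves that's a triangle of height MEC(q_m).
DWL = ½ × 3.9731 × 7.3900 = 14.6806.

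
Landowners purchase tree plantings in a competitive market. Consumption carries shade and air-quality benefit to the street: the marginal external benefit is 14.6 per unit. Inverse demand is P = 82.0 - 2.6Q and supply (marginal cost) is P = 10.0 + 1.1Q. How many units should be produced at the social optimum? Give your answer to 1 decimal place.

Social marginal benefit = demand + MEB = 96.6 - 2.6Q.
Set SMB = MC: 96.6 - 2.6Q = 10.0 + 1.1Q → Q* = 23.4054.

Q* = 23.4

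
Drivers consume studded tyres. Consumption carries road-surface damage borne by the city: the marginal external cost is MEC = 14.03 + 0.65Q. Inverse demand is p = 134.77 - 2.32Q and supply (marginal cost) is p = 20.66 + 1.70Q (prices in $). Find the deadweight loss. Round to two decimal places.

DWL = $112.95

Market equilibrium (private): 20.66 + 1.70Q = 134.77 - 2.32Q → Q_m = 28.3856.
Social marginal benefit = demand − MEC = 120.74 - 2.97Q.
Set SMB = MC: 120.74 - 2.97Q = 20.66 + 1.70Q → Q* = 21.4304.
The welfare-loss triangle has base |Q_m − Q*| and height MEC(Q_m) (the vertical gap between SMB and MC is zero at Q* and MEC at Q_m).
DWL = ½ × 6.9552 × 32.4806 = 112.9545.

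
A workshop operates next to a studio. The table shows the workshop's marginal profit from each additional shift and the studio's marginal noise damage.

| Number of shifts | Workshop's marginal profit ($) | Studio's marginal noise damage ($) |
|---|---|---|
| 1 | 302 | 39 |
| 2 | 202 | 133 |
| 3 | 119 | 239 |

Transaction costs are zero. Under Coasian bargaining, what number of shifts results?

2

Bargaining reaches the level where marginal profit last exceeds marginal noise damage.
That holds through level 2 (202 ≥ 133) but not at 3 (119 < 239).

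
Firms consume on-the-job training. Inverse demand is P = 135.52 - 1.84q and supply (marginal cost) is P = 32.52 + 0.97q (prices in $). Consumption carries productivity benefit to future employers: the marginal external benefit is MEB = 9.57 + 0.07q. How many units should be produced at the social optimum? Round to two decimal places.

q* = 41.08

Social marginal benefit = demand + MEB = 145.09 - 1.77q.
Set SMB = MC: 145.09 - 1.77q = 32.52 + 0.97q → q* = 41.0839.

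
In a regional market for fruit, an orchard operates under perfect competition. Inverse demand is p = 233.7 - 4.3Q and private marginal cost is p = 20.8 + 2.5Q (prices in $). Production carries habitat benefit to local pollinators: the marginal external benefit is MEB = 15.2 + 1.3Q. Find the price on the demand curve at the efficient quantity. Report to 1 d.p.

Social marginal cost = private MC − MEB = 5.6 + 1.2Q.
Set SMC = demand: 5.6 + 1.2Q = 233.7 - 4.3Q → Q* = 41.4727.
Consumer price on the demand curve at Q*: 233.7 − 4.3×41.4727 = 55.3674.

P = $55.4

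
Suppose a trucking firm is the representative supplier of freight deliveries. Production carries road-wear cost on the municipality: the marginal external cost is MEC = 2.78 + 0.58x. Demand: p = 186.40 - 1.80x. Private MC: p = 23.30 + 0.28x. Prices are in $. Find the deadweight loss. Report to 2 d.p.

Market equilibrium (private): 23.30 + 0.28x = 186.40 - 1.80x → x_m = 78.4135.
Social marginal cost = private MC + MEC = 26.08 + 0.86x.
Set SMC = demand: 26.08 + 0.86x = 186.40 - 1.80x → x* = 60.2707.
The welfare-loss triangle has base |x_m − x*| and height MEC(x_m) (the vertical gap between SMC and demand is zero at x* and MEC at x_m).
DWL = ½ × 18.1428 × 48.2598 = 437.7839.

DWL = $437.78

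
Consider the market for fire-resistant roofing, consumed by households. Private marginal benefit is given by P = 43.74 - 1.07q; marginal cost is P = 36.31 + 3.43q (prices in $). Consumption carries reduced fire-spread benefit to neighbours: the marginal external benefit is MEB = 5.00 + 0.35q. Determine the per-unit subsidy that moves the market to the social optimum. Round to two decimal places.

subsidy = $6.05 per unit

Social marginal benefit = demand + MEB = 48.74 - 0.72q.
Set SMB = MC: 48.74 - 0.72q = 36.31 + 3.43q → q* = 2.9952.
The Pigouvian subsidy equals MEB at q*: 5.00 + 0.35×2.9952 = 6.0483.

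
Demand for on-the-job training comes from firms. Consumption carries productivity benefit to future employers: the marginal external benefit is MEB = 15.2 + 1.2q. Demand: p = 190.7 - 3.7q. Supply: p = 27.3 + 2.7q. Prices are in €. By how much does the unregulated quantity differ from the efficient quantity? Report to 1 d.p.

Market equilibrium (private): 27.3 + 2.7q = 190.7 - 3.7q → q_m = 25.5313.
Social marginal benefit = demand + MEB = 205.9 - 2.5q.
Set SMB = MC: 205.9 - 2.5q = 27.3 + 2.7q → q* = 34.3462.
Gap = |25.5313 − 34.3462| = 8.8149.

8.8 units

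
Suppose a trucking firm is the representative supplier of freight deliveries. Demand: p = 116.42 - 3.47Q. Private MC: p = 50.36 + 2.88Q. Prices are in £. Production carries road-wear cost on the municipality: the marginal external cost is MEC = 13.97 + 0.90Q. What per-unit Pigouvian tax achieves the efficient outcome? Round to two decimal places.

Social marginal cost = private MC + MEC = 64.33 + 3.78Q.
Set SMC = demand: 64.33 + 3.78Q = 116.42 - 3.47Q → Q* = 7.1848.
The Pigouvian tax equals MEC at Q*: 13.97 + 0.90×7.1848 = 20.4363.

tax = £20.44 per unit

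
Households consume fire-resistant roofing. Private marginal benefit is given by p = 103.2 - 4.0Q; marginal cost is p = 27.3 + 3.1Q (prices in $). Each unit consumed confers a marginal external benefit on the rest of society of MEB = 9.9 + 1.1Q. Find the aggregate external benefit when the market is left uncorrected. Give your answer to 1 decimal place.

Market equilibrium (private): 27.3 + 3.1Q = 103.2 - 4.0Q → Q_m = 10.6901.
Total external benefit = ∫₀^{Q_m} (9.9 + 1.1Q) dQ = 9.9×10.6901 + ½×1.1×10.6901² = 168.6850.

$168.7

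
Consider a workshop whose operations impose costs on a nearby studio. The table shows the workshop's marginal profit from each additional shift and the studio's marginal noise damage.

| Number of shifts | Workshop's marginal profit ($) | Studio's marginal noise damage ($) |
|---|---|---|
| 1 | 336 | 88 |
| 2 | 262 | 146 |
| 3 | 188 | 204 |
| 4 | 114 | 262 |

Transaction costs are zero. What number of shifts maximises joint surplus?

2

Bargaining reaches the level where marginal profit last exceeds marginal noise damage.
That holds through level 2 (262 ≥ 146) but not at 3 (188 < 204).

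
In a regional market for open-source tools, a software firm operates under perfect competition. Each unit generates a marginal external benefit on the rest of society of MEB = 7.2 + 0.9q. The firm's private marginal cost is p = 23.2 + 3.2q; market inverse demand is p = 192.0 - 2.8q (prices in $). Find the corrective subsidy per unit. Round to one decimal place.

subsidy = $38.3 per unit

Social marginal cost = private MC − MEB = 16.0 + 2.3q.
Set SMC = demand: 16.0 + 2.3q = 192.0 - 2.8q → q* = 34.5098.
The Pigouvian subsidy equals MEB at q*: 7.2 + 0.9×34.5098 = 38.2588.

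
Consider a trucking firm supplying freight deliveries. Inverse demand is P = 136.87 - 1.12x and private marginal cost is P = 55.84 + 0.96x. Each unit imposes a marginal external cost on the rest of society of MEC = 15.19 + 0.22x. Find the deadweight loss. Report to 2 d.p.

DWL = 122.73

Market equilibrium (private): 55.84 + 0.96x = 136.87 - 1.12x → x_m = 38.9567.
Social marginal cost = private MC + MEC = 71.03 + 1.18x.
Set SMC = demand: 71.03 + 1.18x = 136.87 - 1.12x → x* = 28.6261.
The welfare-loss triangle has base |x_m − x*| and height MEC(x_m) (the vertical gap between SMC and demand is zero at x* and MEC at x_m).
DWL = ½ × 10.3306 × 23.7605 = 122.7301.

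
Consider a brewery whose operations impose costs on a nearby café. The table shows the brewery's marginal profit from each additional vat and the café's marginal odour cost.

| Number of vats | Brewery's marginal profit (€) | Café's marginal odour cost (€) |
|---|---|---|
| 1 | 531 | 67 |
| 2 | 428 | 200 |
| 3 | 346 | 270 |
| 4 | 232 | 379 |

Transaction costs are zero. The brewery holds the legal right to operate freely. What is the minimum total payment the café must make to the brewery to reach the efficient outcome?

Left alone the brewery would choose level 4 (marginal profit stays positive).
Efficient level: k* = 3 (marginal profit ≥ marginal odour cost through 3).
The café must at least cover the brewery's forgone profit from cutting 4→3: 232 = 232.

€232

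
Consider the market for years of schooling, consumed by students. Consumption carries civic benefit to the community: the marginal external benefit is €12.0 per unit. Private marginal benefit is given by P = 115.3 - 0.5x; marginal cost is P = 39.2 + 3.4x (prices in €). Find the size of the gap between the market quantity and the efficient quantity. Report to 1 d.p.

3.1 units

Market equilibrium (private): 39.2 + 3.4x = 115.3 - 0.5x → x_m = 19.5128.
Social marginal benefit = demand + MEB = 127.3 - 0.5x.
Set SMB = MC: 127.3 - 0.5x = 39.2 + 3.4x → x* = 22.5897.
Gap = |19.5128 − 22.5897| = 3.0769.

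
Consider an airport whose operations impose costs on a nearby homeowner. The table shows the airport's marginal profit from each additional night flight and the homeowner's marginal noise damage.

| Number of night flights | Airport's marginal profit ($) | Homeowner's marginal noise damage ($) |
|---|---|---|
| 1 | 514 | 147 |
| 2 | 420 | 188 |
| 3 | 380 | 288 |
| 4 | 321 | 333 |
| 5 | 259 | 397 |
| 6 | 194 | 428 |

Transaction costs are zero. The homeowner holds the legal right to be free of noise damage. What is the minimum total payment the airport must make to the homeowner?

$623

Efficient level: marginal profit ≥ marginal noise damage through level 3, so k* = 3.
With the homeowner holding the right, the airport must at least compensate total damage at k*: 147 + 188 + 288 = 623.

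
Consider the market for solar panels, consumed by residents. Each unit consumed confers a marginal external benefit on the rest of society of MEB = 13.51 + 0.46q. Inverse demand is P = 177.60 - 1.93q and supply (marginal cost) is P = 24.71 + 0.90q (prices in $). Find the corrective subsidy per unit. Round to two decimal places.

subsidy = $45.81 per unit

Social marginal benefit = demand + MEB = 191.11 - 1.47q.
Set SMB = MC: 191.11 - 1.47q = 24.71 + 0.90q → q* = 70.2110.
The Pigouvian subsidy equals MEB at q*: 13.51 + 0.46×70.2110 = 45.8071.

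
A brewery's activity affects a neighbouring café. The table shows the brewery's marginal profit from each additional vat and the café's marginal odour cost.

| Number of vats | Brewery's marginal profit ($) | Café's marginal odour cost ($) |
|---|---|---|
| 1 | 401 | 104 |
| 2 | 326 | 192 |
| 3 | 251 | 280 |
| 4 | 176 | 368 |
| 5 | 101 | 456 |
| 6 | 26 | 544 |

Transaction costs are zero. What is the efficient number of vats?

2

Bargaining reaches the level where marginal profit last exceeds marginal odour cost.
That holds through level 2 (326 ≥ 192) but not at 3 (251 < 280).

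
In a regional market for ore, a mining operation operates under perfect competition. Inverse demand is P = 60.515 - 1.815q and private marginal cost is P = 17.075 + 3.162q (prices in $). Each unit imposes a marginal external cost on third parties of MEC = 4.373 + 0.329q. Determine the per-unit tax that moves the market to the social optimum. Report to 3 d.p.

Social marginal cost = private MC + MEC = 21.448 + 3.491q.
Set SMC = demand: 21.448 + 3.491q = 60.515 - 1.815q → q* = 7.3628.
The Pigouvian tax equals MEC at q*: 4.373 + 0.329×7.3628 = 6.7954.

tax = $6.795 per unit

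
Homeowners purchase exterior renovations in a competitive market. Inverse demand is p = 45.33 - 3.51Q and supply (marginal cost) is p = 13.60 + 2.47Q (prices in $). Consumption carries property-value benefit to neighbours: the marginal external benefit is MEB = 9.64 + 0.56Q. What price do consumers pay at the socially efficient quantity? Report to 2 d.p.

P = $18.54

Social marginal benefit = demand + MEB = 54.97 - 2.95Q.
Set SMB = MC: 54.97 - 2.95Q = 13.60 + 2.47Q → Q* = 7.6328.
Consumer price on the demand curve at Q*: 45.33 − 3.51×7.6328 = 18.5389.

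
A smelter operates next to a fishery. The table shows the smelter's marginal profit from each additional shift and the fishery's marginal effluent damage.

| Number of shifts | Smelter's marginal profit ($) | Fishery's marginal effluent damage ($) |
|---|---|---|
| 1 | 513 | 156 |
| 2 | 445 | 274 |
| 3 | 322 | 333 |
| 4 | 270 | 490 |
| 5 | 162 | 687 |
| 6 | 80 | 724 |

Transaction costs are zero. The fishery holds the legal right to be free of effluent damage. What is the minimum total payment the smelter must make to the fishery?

Efficient level: marginal profit ≥ marginal effluent damage through level 2, so k* = 2.
With the fishery holding the right, the smelter must at least compensate total damage at k*: 156 + 274 = 430.

$430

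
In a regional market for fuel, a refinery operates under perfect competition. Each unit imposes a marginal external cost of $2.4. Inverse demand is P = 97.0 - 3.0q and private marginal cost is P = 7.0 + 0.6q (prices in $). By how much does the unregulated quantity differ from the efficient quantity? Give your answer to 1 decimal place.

Market equilibrium (private): 7.0 + 0.6q = 97.0 - 3.0q → q_m = 25.0000.
Social marginal cost = private MC + MEC = 9.4 + 0.6q.
Set SMC = demand: 9.4 + 0.6q = 97.0 - 3.0q → q* = 24.3333.
Gap = |25.0000 − 24.3333| = 0.6667.

0.7 units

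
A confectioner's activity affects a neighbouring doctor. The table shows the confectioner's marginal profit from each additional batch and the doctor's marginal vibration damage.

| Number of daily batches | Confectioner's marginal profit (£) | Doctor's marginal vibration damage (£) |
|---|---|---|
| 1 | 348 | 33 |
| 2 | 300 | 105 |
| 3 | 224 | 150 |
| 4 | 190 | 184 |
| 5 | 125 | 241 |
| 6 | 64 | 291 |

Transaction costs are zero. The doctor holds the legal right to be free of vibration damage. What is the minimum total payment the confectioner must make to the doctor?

Efficient level: marginal profit ≥ marginal vibration damage through level 4, so k* = 4.
With the doctor holding the right, the confectioner must at least compensate total damage at k*: 33 + 105 + 150 + 184 = 472.

£472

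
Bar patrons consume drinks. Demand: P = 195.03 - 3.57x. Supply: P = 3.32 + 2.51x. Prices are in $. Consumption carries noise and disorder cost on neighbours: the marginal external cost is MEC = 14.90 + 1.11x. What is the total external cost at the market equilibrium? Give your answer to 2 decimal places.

Market equilibrium (private): 3.32 + 2.51x = 195.03 - 3.57x → x_m = 31.5313.
Total external cost = ∫₀^{x_m} (14.90 + 1.11x) dx = 14.90×31.5313 + ½×1.11×31.5313² = 1021.6101.

$1021.61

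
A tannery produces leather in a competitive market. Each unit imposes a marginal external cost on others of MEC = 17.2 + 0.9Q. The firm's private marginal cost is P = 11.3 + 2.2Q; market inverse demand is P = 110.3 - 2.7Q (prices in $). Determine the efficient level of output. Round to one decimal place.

Social marginal cost = private MC + MEC = 28.5 + 3.1Q.
Set SMC = demand: 28.5 + 3.1Q = 110.3 - 2.7Q → Q* = 14.1034.

Q* = 14.1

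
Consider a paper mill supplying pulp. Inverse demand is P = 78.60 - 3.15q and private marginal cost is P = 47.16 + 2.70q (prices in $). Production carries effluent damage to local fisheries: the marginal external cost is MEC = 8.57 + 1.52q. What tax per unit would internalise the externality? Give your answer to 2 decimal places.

Social marginal cost = private MC + MEC = 55.73 + 4.22q.
Set SMC = demand: 55.73 + 4.22q = 78.60 - 3.15q → q* = 3.1031.
The Pigouvian tax equals MEC at q*: 8.57 + 1.52×3.1031 = 13.2867.

tax = $13.29 per unit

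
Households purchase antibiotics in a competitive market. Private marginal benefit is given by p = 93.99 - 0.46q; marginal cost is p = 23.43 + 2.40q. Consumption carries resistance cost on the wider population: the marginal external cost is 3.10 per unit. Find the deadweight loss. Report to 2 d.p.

DWL = 1.68

Market equilibrium (private): 23.43 + 2.40q = 93.99 - 0.46q → q_m = 24.6713.
Social marginal benefit = demand − MEC = 90.89 - 0.46q.
Set SMB = MC: 90.89 - 0.46q = 23.43 + 2.40q → q* = 23.5874.
Height of the DWL triangle at q_m is MC(q_m) − SMB(q_m) = MEC(q_m) = 3.1000.
DWL = ½ × 1.0839 × 3.1000 = 1.6800.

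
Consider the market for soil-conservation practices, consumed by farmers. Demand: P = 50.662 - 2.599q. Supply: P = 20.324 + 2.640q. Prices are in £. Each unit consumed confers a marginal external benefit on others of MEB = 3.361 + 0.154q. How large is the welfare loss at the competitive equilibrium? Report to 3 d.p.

Market equilibrium (private): 20.324 + 2.640q = 50.662 - 2.599q → q_m = 5.7908.
Social marginal benefit = demand + MEB = 54.023 - 2.445q.
Set SMB = MC: 54.023 - 2.445q = 20.324 + 2.640q → q* = 6.6271.
The welfare-loss triangle has base |q_m − q*| and height MEB(q_m) (the vertical gap between SMB and MC is zero at q* and MEB at q_m).
DWL = ½ × 0.8363 × 4.2528 = 1.7783.

DWL = £1.778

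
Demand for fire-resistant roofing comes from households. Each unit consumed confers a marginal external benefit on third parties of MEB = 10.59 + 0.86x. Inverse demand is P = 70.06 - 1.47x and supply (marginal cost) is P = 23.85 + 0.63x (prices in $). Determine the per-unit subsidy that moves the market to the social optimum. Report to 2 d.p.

subsidy = $49.98 per unit

Social marginal benefit = demand + MEB = 80.65 - 0.61x.
Set SMB = MC: 80.65 - 0.61x = 23.85 + 0.63x → x* = 45.8065.
The Pigouvian subsidy equals MEB at x*: 10.59 + 0.86×45.8065 = 49.9836.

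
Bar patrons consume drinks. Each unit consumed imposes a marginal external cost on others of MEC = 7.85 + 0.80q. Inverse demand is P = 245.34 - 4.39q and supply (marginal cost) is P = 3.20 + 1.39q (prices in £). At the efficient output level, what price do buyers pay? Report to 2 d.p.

Social marginal benefit = demand − MEC = 237.49 - 5.19q.
Set SMB = MC: 237.49 - 5.19q = 3.20 + 1.39q → q* = 35.6064.
Consumer price on the demand curve at q*: 245.34 − 4.39×35.6064 = 89.0279.

P = £89.03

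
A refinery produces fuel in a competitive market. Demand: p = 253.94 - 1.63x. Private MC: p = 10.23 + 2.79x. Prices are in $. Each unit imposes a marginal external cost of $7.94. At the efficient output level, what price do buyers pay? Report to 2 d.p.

Social marginal cost = private MC + MEC = 18.17 + 2.79x.
Set SMC = demand: 18.17 + 2.79x = 253.94 - 1.63x → x* = 53.3416.
Consumer price on the demand curve at x*: 253.94 − 1.63×53.3416 = 166.9932.

P = $166.99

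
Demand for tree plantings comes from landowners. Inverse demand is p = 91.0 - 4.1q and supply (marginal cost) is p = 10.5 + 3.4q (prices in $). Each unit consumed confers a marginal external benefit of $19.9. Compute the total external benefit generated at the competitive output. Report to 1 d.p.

Market equilibrium (private): 10.5 + 3.4q = 91.0 - 4.1q → q_m = 10.7333.
Total external benefit = MEB × q_m = 19.9 × 10.7333 = 213.5927.

$213.6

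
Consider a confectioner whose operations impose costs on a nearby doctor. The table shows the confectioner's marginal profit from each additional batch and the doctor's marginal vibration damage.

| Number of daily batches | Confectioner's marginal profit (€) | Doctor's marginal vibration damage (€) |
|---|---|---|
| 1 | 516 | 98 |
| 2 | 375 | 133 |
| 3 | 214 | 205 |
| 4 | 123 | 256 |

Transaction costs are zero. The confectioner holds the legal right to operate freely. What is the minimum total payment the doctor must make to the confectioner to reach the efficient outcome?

€123

Left alone the confectioner would choose level 4 (marginal profit stays positive).
Efficient level: k* = 3 (marginal profit ≥ marginal vibration damage through 3).
The doctor must at least cover the confectioner's forgone profit from cutting 4→3: 123 = 123.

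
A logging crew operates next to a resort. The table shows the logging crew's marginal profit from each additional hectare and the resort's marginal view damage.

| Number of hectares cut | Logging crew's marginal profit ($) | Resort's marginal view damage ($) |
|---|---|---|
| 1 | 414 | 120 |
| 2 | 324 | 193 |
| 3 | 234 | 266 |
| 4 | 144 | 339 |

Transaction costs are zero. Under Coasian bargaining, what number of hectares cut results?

2

Bargaining reaches the level where marginal profit last exceeds marginal view damage.
That holds through level 2 (324 ≥ 193) but not at 3 (234 < 266).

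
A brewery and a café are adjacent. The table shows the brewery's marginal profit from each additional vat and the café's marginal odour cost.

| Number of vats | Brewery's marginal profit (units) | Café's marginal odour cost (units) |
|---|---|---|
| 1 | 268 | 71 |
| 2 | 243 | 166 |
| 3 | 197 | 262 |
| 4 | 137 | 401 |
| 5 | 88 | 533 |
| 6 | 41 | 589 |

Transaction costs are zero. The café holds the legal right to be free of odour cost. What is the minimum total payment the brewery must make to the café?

237

Efficient level: marginal profit ≥ marginal odour cost through level 2, so k* = 2.
With the café holding the right, the brewery must at least compensate total damage at k*: 71 + 166 = 237.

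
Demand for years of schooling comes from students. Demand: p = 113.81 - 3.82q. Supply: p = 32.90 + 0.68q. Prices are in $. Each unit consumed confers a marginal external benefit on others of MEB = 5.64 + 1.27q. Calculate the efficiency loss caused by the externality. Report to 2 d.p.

Market equilibrium (private): 32.90 + 0.68q = 113.81 - 3.82q → q_m = 17.9800.
Social marginal benefit = demand + MEB = 119.45 - 2.55q.
Set SMB = MC: 119.45 - 2.55q = 32.90 + 0.68q → q* = 26.7957.
Height of the DWL triangle at q_m is SMB(q_m) − MC(q_m) = MEB(q_m) = 28.4746.
DWL = ½ × 8.8157 × 28.4746 = 125.5118.

DWL = $125.51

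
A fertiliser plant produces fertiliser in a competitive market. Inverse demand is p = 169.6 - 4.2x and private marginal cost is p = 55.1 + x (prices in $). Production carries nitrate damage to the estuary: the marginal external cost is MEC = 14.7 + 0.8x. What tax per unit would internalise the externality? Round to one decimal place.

tax = $28.0 per unit

Social marginal cost = private MC + MEC = 69.8 + 1.8x.
Set SMC = demand: 69.8 + 1.8x = 169.6 - 4.2x → x* = 16.6333.
The Pigouvian tax equals MEC at x*: 14.7 + 0.8×16.6333 = 28.0066.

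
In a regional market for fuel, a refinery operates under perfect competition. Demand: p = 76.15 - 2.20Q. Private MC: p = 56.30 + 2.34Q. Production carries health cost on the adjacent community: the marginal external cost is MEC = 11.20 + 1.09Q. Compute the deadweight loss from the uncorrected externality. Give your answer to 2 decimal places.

DWL = 22.64

Market equilibrium (private): 56.30 + 2.34Q = 76.15 - 2.20Q → Q_m = 4.3722.
Social marginal cost = private MC + MEC = 67.50 + 3.43Q.
Set SMC = demand: 67.50 + 3.43Q = 76.15 - 2.20Q → Q* = 1.5364.
The loss is the area between SMC and demand from Q* to Q_m; with linear curves that's a triangle of height MEC(Q_m).
DWL = ½ × 2.8358 × 15.9657 = 22.6378.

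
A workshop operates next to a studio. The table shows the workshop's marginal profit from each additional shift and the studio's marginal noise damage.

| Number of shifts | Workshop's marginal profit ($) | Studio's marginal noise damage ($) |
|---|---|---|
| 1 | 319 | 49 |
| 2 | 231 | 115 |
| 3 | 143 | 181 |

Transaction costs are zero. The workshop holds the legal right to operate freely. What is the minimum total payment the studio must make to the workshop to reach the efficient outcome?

$143

Left alone the workshop would choose level 3 (marginal profit stays positive).
Efficient level: k* = 2 (marginal profit ≥ marginal noise damage through 2).
The studio must at least cover the workshop's forgone profit from cutting 3→2: 143 = 143.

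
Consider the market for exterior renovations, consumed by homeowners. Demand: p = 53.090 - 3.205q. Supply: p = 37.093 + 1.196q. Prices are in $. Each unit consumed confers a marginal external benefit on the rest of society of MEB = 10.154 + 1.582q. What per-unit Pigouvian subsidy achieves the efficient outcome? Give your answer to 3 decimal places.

subsidy = $24.830 per unit

Social marginal benefit = demand + MEB = 63.244 - 1.623q.
Set SMB = MC: 63.244 - 1.623q = 37.093 + 1.196q → q* = 9.2767.
The Pigouvian subsidy equals MEB at q*: 10.154 + 1.582×9.2767 = 24.8297.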